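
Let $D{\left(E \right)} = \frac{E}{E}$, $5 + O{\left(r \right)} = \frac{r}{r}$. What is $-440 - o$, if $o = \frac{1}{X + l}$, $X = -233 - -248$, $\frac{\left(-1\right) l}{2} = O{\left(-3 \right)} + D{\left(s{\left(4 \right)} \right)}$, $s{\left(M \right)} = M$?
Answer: $- \frac{9241}{21} \approx -440.05$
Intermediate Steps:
$O{\left(r \right)} = -4$ ($O{\left(r \right)} = -5 + \frac{r}{r} = -5 + 1 = -4$)
$D{\left(E \right)} = 1$
$l = 6$ ($l = - 2 \left(-4 + 1\right) = \left(-2\right) \left(-3\right) = 6$)
$X = 15$ ($X = -233 + 248 = 15$)
$o = \frac{1}{21}$ ($o = \frac{1}{15 + 6} = \frac{1}{21} \approx 0.047619$)
$-440 - o = -440 - \frac{1}{21} = - \frac{9241}{21}$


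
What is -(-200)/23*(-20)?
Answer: -4000/23 ≈ -173.91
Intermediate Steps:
-(-200)/23*(-20) = -5*(-40/23)*(-20) = (200/23)*(-20) = -4000/23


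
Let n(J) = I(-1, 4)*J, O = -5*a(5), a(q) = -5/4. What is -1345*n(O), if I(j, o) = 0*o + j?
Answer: 33625/4 ≈ 8406.3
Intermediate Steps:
a(q) = -5/4 (a(q) = -5*¼ = -5/4)
I(j, o) = j (I(j, o) = 0 + j = j)
O = 25/4 (O = -5*(-5/4) = 25/4 ≈ 6.2500)
n(J) = -J
-1345*n(O) = -(-1345)*25/4 = -1345*(-25/4) = 33625/4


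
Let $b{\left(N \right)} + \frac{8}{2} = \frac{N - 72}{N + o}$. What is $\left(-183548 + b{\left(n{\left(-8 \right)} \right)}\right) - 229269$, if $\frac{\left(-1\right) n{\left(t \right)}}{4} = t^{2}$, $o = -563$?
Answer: $- \frac{338100071}{819} \approx -4.1282 \cdot 10^{5}$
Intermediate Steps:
$n{\left(t \right)} = - 4 t^{2}$
$b{\left(N \right)} = -4 + \frac{-72 + N}{-563 + N}$ ($b{\left(N \right)} = -4 + \frac{N - 72}{N - 563} = -4 + \frac{-72 + N}{-563 + N}$)
$\left(-183548 + b{\left(n{\left(-8 \right)} \right)}\right) - 229269 = \left(-183548 + \frac{2180 - 3 \left(- 4 \left(-8\right)^{2}\right)}{-563 - 4 \left(-8\right)^{2}}\right) - 229269 = \left(-183548 + \frac{2180 - 3 \left(\left(-4\right) 64\right)}{-563 - 256}\right) - 229269 = \left(-183548 + \frac{2180 - -768}{-563 - 256}\right) - 229269 = \left(-183548 + \frac{2180 + 768}{-819}\right) - 229269 = \left(-183548 - \frac{2948}{819}\right) - 229269 = - \frac{150328760}{819} - 229269 = - \frac{338100071}{819}$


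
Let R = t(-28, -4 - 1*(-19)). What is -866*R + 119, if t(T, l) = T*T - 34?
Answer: -649381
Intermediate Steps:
t(T, l) = -34 + T**2 (t(T, l) = T**2 - 34 = -34 + T**2)
R = 750 (R = -34 + (-28)**2 = -34 + 784 = 750)
-866*R + 119 = -866*750 + 119 = -649500 + 119 = -649381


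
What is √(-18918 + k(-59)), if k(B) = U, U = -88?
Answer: I*√19006 ≈ 137.86*I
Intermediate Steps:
k(B) = -88
√(-18918 + k(-59)) = √(-18918 - 88) = √(-19006) = I*√19006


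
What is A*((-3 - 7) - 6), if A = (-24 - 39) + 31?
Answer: 512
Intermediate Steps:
A = -32 (A = -63 + 31 = -32)
A*((-3 - 7) - 6) = -32*((-3 - 7) - 6) = -32*(-10 - 6) = -32*(-16) = 512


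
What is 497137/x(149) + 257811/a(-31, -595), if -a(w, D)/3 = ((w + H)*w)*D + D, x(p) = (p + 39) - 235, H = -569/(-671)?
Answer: -185716977102276/17558188795 ≈ -10577.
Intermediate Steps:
H = 569/671 (H = -569*(-1/671) = 569/671 ≈ 0.84799)
x(p) = -196 + p (x(p) = (39 + p) - 235 = -196 + p)
a(w, D) = -3*D - 3*D*w*(569/671 + w) (a(w, D) = -3*(((w + 569/671)*w)*D + D) = -3*(((569/671 + w)*w)*D + D) = -3*((w*(569/671 + w))*D + D) = -3*(D*w*(569/671 + w) + D) = -3*(D + D*w*(569/671 + w)) = -3*D - 3*D*w*(569/671 + w))
497137/x(149) + 257811/a(-31, -595) = 497137/(-196 + 149) + 257811/((-3/671*(-595)*(671 + 569*(-31) + 671*(-31)**2))) = 497137/(-47) + 257811/((-3/671*(-595)*(671 - 17639 + 671*961))) = 497137*(-1/47) + 257811/((-3/671*(-595)*(671 - 17639 + 644831))) = -497137/47 + 257811/((-3/671*(-595)*627863)) = -497137/47 + 257811/(1120735455/671) = -497137/47 + 257811*(671/1120735455) = -497137/47 + 57663727/373578485 = -185716977102276/17558188795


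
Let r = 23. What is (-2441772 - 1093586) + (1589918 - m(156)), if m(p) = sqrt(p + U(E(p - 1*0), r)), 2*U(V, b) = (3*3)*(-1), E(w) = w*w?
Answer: -1945440 - sqrt(606)/2 ≈ -1.9455e+6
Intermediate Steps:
E(w) = w**2
U(V, b) = -9/2 (U(V, b) = ((3*3)*(-1))/2 = (9*(-1))/2 = (1/2)*(-9) = -9/2)
m(p) = sqrt(-9/2 + p) (m(p) = sqrt(p - 9/2) = sqrt(-9/2 + p))
(-2441772 - 1093586) + (1589918 - m(156)) = (-2441772 - 1093586) + (1589918 - sqrt(-18 + 4*156)/2) = -3535358 + (1589918 - sqrt(-18 + 624)/2) = -3535358 + (1589918 - sqrt(606)/2) = -1945440 - sqrt(606)/2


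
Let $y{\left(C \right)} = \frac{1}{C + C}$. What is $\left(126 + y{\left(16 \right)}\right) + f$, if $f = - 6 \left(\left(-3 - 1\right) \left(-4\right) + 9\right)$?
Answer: $- \frac{767}{32} \approx -23.969$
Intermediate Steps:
$y{\left(C \right)} = \frac{1}{2 C}$
$f = -150$ ($f = - 6 \left(\left(-4\right) \left(-4\right) + 9\right) = - 6 \left(16 + 9\right) = \left(-6\right) 25 = -150$)
$\left(126 + y{\left(16 \right)}\right) + f = \left(126 + \frac{1}{2 \cdot 16}\right) - 150 = \left(126 + \frac{1}{2} \cdot \frac{1}{16}\right) - 150 = \left(126 + \frac{1}{32}\right) - 150 = \frac{4033}{32} - 150 = - \frac{767}{32}$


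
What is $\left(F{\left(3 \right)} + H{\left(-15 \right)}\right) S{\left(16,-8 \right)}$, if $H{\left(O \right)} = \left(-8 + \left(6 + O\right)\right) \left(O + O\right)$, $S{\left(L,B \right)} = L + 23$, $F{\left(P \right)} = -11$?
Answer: $19461$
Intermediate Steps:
$S{\left(L,B \right)} = 23 + L$
$H{\left(O \right)} = 2 O \left(-2 + O\right)$ ($H{\left(O \right)} = \left(-2 + O\right) 2 O = 2 O \left(-2 + O\right)$)
$\left(F{\left(3 \right)} + H{\left(-15 \right)}\right) S{\left(16,-8 \right)} = \left(-11 + 2 \left(-15\right) \left(-2 - 15\right)\right) \left(23 + 16\right) = \left(-11 + 2 \left(-15\right) \left(-17\right)\right) 39 = \left(-11 + 510\right) 39 = 499 \cdot 39 = 19461$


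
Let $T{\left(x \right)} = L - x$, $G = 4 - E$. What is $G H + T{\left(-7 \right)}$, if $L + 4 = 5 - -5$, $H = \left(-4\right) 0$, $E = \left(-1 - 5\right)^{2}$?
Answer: $13$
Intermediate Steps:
$E = 36$ ($E = \left(-6\right)^{2} = 36$)
$H = 0$
$G = -32$ ($G = 4 - 36 = -32$)
$L = 6$ ($L = -4 + \left(5 - -5\right) = -4 + \left(5 + 5\right) = -4 + 10 = 6$)
$T{\left(x \right)} = 6 - x$
$G H + T{\left(-7 \right)} = \left(-32\right) 0 + \left(6 - -7\right) = 0 + \left(6 + 7\right) = 0 + 13 = 13$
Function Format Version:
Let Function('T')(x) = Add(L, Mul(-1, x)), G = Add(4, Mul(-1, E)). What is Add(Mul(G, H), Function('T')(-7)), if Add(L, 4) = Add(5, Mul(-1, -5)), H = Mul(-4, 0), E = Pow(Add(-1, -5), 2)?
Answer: 13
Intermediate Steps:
E = 36 (E = Pow(-6, 2) = 36)
H = 0
G = -32 (G = Add(4, Mul(-1, 36)) = Add(4, -36) = -32)
L = 6 (L = Add(-4, Add(5, Mul(-1, -5))) = Add(-4, Add(5, 5)) = Add(-4, 10) = 6)
Function('T')(x) = Add(6, Mul(-1, x))
Add(Mul(G, H), Function('T')(-7)) = Add(Mul(-32, 0), Add(6, Mul(-1, -7))) = Add(0, Add(6, 7)) = Add(0, 13) = 13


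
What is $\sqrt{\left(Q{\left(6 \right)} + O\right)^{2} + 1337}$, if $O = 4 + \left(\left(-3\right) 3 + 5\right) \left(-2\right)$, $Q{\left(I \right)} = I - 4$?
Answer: $\sqrt{1533} \approx 39.154$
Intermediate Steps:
$Q{\left(I \right)} = -4 + I$
$O = 12$ ($O = 4 + \left(-9 + 5\right) \left(-2\right) = 4 - -8 = 4 + 8 = 12$)
$\sqrt{\left(Q{\left(6 \right)} + O\right)^{2} + 1337} = \sqrt{\left(\left(-4 + 6\right) + 12\right)^{2} + 1337} = \sqrt{\left(2 + 12\right)^{2} + 1337} = \sqrt{14^{2} + 1337} = \sqrt{196 + 1337} = \sqrt{1533}$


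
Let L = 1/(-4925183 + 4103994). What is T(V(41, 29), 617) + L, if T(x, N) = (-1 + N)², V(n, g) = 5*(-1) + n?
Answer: 311605093183/821189 ≈ 3.7946e+5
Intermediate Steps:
V(n, g) = -5 + n
L = -1/821189 (L = 1/(-821189) = -1/821189 ≈ -1.2177e-6)
T(V(41, 29), 617) + L = (-1 + 617)² - 1/821189 = 616² - 1/821189 = 379456 - 1/821189 = 311605093183/821189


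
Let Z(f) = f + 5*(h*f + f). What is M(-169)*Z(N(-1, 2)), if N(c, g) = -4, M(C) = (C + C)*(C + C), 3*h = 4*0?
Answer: -2741856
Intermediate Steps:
h = 0 (h = (4*0)/3 = (⅓)*0 = 0)
M(C) = 4*C² (M(C) = (2*C)*(2*C) = 4*C²)
Z(f) = 6*f (Z(f) = f + 5*(0*f + f) = f + 5*(0 + f) = f + 5*f = 6*f)
M(-169)*Z(N(-1, 2)) = (4*(-169)²)*(6*(-4)) = (4*28561)*(-24) = 114244*(-24) = -2741856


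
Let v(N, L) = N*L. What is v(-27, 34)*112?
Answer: -102816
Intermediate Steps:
v(N, L) = L*N
v(-27, 34)*112 = (34*(-27))*112 = -918*112 = -102816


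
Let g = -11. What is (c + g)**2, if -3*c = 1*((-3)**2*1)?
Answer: 196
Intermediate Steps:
c = -3 (c = -(-3)**2*1/3 = -9*1/3 = -9/3 = -1/3*9 = -3)
(c + g)**2 = (-3 - 11)**2 = (-14)**2 = 196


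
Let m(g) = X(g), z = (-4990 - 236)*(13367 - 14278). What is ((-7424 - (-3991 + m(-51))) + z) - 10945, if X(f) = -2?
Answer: 4746510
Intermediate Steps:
z = 4760886 (z = -5226*(-911) = 4760886)
m(g) = -2
((-7424 - (-3991 + m(-51))) + z) - 10945 = ((-7424 - (-3991 - 2)) + 4760886) - 10945 = ((-7424 - 1*(-3993)) + 4760886) - 10945 = ((-7424 + 3993) + 4760886) - 10945 = (-3431 + 4760886) - 10945 = 4757455 - 10945 = 4746510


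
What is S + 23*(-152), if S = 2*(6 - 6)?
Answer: -3496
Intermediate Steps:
S = 0 (S = 2*0 = 0)
S + 23*(-152) = 0 + 23*(-152) = 0 - 3496 = -3496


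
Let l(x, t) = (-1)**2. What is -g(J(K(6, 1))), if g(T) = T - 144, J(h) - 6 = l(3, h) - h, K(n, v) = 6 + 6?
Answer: 149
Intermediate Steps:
l(x, t) = 1
K(n, v) = 12
J(h) = 7 - h (J(h) = 6 + (1 - h) = 7 - h)
g(T) = -144 + T
-g(J(K(6, 1))) = -(-144 + (7 - 1*12)) = -(-144 + (7 - 12)) = -(-144 - 5) = -1*(-149) = 149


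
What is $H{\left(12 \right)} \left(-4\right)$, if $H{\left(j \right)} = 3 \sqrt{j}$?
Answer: $- 24 \sqrt{3} \approx -41.569$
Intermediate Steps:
$H{\left(12 \right)} \left(-4\right) = 3 \sqrt{12} \left(-4\right) = 3 \cdot 2 \sqrt{3} \left(-4\right) = 6 \sqrt{3} \left(-4\right) = - 24 \sqrt{3}$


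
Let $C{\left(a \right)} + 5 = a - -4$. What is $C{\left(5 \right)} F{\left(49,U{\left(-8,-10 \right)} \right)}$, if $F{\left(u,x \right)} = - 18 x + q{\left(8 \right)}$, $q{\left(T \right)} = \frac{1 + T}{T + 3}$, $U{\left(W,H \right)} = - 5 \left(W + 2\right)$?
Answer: $- \frac{23724}{11} \approx -2156.7$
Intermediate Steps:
$C{\left(a \right)} = -1 + a$ ($C{\left(a \right)} = -5 + \left(a - -4\right) = -5 + \left(a + 4\right) = -5 + \left(4 + a\right) = -1 + a$)
$U{\left(W,H \right)} = -10 - 5 W$ ($U{\left(W,H \right)} = - 5 \left(2 + W\right) = -10 - 5 W$)
$q{\left(T \right)} = \frac{1 + T}{3 + T}$
$F{\left(u,x \right)} = \frac{9}{11} - 18 x$ ($F{\left(u,x \right)} = - 18 x + \frac{1 + 8}{3 + 8} = - 18 x + \frac{1}{11} \cdot 9 = - 18 x + \frac{9}{11} = \frac{9}{11} - 18 x$)
$C{\left(5 \right)} F{\left(49,U{\left(-8,-10 \right)} \right)} = \left(-1 + 5\right) \left(\frac{9}{11} - 18 \left(-10 - -40\right)\right) = 4 \left(\frac{9}{11} - 18 \left(-10 + 40\right)\right) = 4 \left(\frac{9}{11} - 540\right) = 4 \left(- \frac{5931}{11}\right) = - \frac{23724}{11}$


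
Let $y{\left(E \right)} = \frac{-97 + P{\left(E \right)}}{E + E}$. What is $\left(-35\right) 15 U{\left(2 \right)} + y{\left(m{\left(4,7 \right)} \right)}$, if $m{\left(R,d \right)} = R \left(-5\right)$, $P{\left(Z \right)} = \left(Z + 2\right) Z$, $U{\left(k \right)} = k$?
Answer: $- \frac{42263}{40} \approx -1056.6$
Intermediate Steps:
$P{\left(Z \right)} = Z \left(2 + Z\right)$ ($P{\left(Z \right)} = \left(2 + Z\right) Z = Z \left(2 + Z\right)$)
$m{\left(R,d \right)} = - 5 R$
$y{\left(E \right)} = \frac{-97 + E \left(2 + E\right)}{2 E}$ ($y{\left(E \right)} = \frac{-97 + E \left(2 + E\right)}{E + E} = \frac{-97 + E \left(2 + E\right)}{2 E}$)
$\left(-35\right) 15 U{\left(2 \right)} + y{\left(m{\left(4,7 \right)} \right)} = \left(-35\right) 15 \cdot 2 + \frac{-97 + \left(-5\right) 4 \left(2 - 20\right)}{2 \left(\left(-5\right) 4\right)} = \left(-525\right) 2 + \frac{-97 - 20 \left(2 - 20\right)}{2 \left(-20\right)} = -1050 + \frac{1}{2} \left(- \frac{1}{20}\right) \left(-97 - -360\right) = -1050 + \frac{1}{2} \left(- \frac{1}{20}\right) \left(-97 + 360\right) = -1050 + \frac{1}{2} \left(- \frac{1}{20}\right) 263 = -1050 - \frac{263}{40} = - \frac{42263}{40}$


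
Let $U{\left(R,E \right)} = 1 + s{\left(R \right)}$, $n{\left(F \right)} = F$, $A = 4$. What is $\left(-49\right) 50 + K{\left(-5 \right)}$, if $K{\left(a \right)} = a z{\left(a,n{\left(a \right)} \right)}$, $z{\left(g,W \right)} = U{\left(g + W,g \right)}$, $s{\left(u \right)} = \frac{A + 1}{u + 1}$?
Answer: $- \frac{22070}{9} \approx -2452.2$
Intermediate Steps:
$s{\left(u \right)} = \frac{5}{1 + u}$ ($s{\left(u \right)} = \frac{4 + 1}{u + 1} = \frac{5}{1 + u}$)
$U{\left(R,E \right)} = 1 + \frac{5}{1 + R}$
$z{\left(g,W \right)} = \frac{6 + W + g}{1 + W + g}$ ($z{\left(g,W \right)} = \frac{6 + \left(g + W\right)}{1 + \left(g + W\right)} = \frac{6 + \left(W + g\right)}{1 + \left(W + g\right)} = \frac{6 + W + g}{1 + W + g}$)
$K{\left(a \right)} = \frac{a \left(6 + 2 a\right)}{1 + 2 a}$ ($K{\left(a \right)} = a \frac{6 + a + a}{1 + a + a} = a \frac{6 + 2 a}{1 + 2 a} = \frac{a \left(6 + 2 a\right)}{1 + 2 a}$)
$\left(-49\right) 50 + K{\left(-5 \right)} = \left(-49\right) 50 + 2 \left(-5\right) \frac{1}{1 + 2 \left(-5\right)} \left(3 - 5\right) = -2450 + 2 \left(-5\right) \frac{1}{1 - 10} \left(-2\right) = -2450 + 2 \left(-5\right) \frac{1}{-9} \left(-2\right) = -2450 + 2 \left(-5\right) \left(- \frac{1}{9}\right) \left(-2\right) = -2450 - \frac{20}{9} = - \frac{22070}{9}$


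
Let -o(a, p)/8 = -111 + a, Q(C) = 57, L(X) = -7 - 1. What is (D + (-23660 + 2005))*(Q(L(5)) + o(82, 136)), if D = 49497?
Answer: 8046338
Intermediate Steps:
L(X) = -8
o(a, p) = 888 - 8*a (o(a, p) = -8*(-111 + a) = 888 - 8*a)
(D + (-23660 + 2005))*(Q(L(5)) + o(82, 136)) = (49497 + (-23660 + 2005))*(57 + (888 - 8*82)) = (49497 - 21655)*(57 + (888 - 656)) = 27842*(57 + 232) = 27842*289 = 8046338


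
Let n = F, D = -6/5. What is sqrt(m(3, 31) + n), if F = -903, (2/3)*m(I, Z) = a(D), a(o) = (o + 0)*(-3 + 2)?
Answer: I*sqrt(22530)/5 ≈ 30.02*I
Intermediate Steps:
D = -6/5 (D = -6*1/5 = -6/5 ≈ -1.2000)
a(o) = -o (a(o) = o*(-1) = -o)
m(I, Z) = 9/5 (m(I, Z) = 3*(-1*(-6/5))/2 = (3/2)*(6/5) = 9/5)
n = -903
sqrt(m(3, 31) + n) = sqrt(9/5 - 903) = sqrt(-4506/5) = I*sqrt(22530)/5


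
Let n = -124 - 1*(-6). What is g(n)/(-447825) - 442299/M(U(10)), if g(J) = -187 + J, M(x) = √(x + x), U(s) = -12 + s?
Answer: 61/89565 + 442299*I/2 ≈ 0.00068107 + 2.2115e+5*I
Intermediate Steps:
n = -118 (n = -124 + 6 = -118)
M(x) = √2*√x (M(x) = √(2*x) = √2*√x)
g(n)/(-447825) - 442299/M(U(10)) = (-187 - 118)/(-447825) - 442299*√2/(2*√(-12 + 10)) = -305*(-1/447825) - 442299*(-I/2) = 61/89565 - 442299*(-I/2) = 61/89565 - (-442299)*I/2 = 61/89565 + 442299*I/2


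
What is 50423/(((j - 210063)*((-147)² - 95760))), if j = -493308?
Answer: 50423/52155663021 ≈ 9.6678e-7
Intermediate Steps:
50423/(((j - 210063)*((-147)² - 95760))) = 50423/(((-493308 - 210063)*((-147)² - 95760))) = 50423/((-703371*(21609 - 95760))) = 50423/((-703371*(-74151))) = 50423/52155663021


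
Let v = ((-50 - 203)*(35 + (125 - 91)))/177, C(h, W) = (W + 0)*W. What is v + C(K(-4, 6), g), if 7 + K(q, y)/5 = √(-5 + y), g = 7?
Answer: -2928/59 ≈ -49.627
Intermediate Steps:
K(q, y) = -35 + 5*√(-5 + y)
C(h, W) = W² (C(h, W) = W*W = W²)
v = -5819/59 (v = -253*(35 + 34)*(1/177) = -253*69*(1/177) = -17457*1/177 = -5819/59 ≈ -98.627)
v + C(K(-4, 6), g) = -5819/59 + 7² = -5819/59 + 49 = -2928/59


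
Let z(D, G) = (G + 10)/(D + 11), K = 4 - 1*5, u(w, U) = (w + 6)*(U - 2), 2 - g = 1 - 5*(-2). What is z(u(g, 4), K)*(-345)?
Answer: -621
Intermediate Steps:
g = -9 (g = 2 - (1 - 5*(-2)) = 2 - (1 + 10) = 2 - 1*11 = 2 - 11 = -9)
u(w, U) = (-2 + U)*(6 + w) (u(w, U) = (6 + w)*(-2 + U) = (-2 + U)*(6 + w))
K = -1 (K = 4 - 5 = -1)
z(D, G) = (10 + G)/(11 + D)
z(u(g, 4), K)*(-345) = ((10 - 1)/(11 + (-12 - 2*(-9) + 6*4 + 4*(-9))))*(-345) = (9/(11 + (-12 + 18 + 24 - 36)))*(-345) = (9/(11 - 6))*(-345) = (9/5)*(-345) = -621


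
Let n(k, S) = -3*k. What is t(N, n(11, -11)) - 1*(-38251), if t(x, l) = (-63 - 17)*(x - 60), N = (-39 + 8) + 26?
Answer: 43451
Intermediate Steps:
N = -5 (N = -31 + 26 = -5)
t(x, l) = 4800 - 80*x (t(x, l) = -80*(-60 + x) = 4800 - 80*x)
t(N, n(11, -11)) - 1*(-38251) = (4800 - 80*(-5)) - 1*(-38251) = (4800 + 400) + 38251 = 5200 + 38251 = 43451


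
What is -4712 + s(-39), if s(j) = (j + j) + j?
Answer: -4829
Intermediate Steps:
s(j) = 3*j (s(j) = 2*j + j = 3*j)
-4712 + s(-39) = -4712 + 3*(-39) = -4712 - 117 = -4829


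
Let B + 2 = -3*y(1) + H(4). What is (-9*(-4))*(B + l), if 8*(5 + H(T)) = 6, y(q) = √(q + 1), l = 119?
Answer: 4059 - 108*√2 ≈ 3906.3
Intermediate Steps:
y(q) = √(1 + q)
H(T) = -17/4 (H(T) = -5 + (⅛)*6 = -5 + ¾ = -17/4)
B = -25/4 - 3*√2 (B = -2 + (-3*√(1 + 1) - 17/4) = -2 + (-3*√2 - 17/4) = -2 + (-17/4 - 3*√2) = -25/4 - 3*√2 ≈ -10.493)
(-9*(-4))*(B + l) = (-9*(-4))*((-25/4 - 3*√2) + 119) = 36*(451/4 - 3*√2) = 4059 - 108*√2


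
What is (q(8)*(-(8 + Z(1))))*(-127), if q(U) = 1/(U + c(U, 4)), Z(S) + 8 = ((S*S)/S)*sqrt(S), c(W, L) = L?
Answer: 127/12 ≈ 10.583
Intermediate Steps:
Z(S) = -8 + S**(3/2) (Z(S) = -8 + ((S*S)/S)*sqrt(S) = -8 + (S**2/S)*sqrt(S) = -8 + S*sqrt(S) = -8 + S**(3/2))
q(U) = 1/(4 + U) (q(U) = 1/(U + 4) = 1/(4 + U))
(q(8)*(-(8 + Z(1))))*(-127) = ((-(8 + (-8 + 1**(3/2))))/(4 + 8))*(-127) = ((-(8 + (-8 + 1)))/12)*(-127) = ((-(8 - 7))/12)*(-127) = ((-1*1)/12)*(-127) = ((1/12)*(-1))*(-127) = -1/12*(-127) = 127/12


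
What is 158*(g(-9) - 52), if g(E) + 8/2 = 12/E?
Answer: -27176/3 ≈ -9058.7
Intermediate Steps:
g(E) = -4 + 12/E
158*(g(-9) - 52) = 158*((-4 + 12/(-9)) - 52) = 158*((-4 + 12*(-⅑)) - 52) = 158*((-4 - 4/3) - 52) = 158*(-16/3 - 52) = 158*(-172/3) = -27176/3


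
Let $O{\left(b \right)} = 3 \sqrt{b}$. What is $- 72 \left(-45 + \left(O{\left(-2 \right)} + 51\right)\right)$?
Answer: $-432 - 216 i \sqrt{2} \approx -432.0 - 305.47 i$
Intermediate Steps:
$- 72 \left(-45 + \left(O{\left(-2 \right)} + 51\right)\right) = - 72 \left(-45 + \left(3 \sqrt{-2} + 51\right)\right) = - 72 \left(-45 + \left(3 i \sqrt{2} + 51\right)\right) = - 72 \left(-45 + \left(51 + 3 i \sqrt{2}\right)\right) = - 72 \left(6 + 3 i \sqrt{2}\right) = -432 - 216 i \sqrt{2}$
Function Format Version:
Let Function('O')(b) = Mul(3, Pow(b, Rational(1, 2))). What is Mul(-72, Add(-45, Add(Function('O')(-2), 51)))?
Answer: Add(-432, Mul(-216, I, Pow(2, Rational(1, 2)))) ≈ Add(-432.00, Mul(-305.47, I))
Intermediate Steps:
Mul(-72, Add(-45, Add(Function('O')(-2), 51))) = Mul(-72, Add(-45, Add(Mul(3, Pow(-2, Rational(1, 2))), 51))) = Mul(-72, Add(-45, Add(Mul(3, Mul(I, Pow(2, Rational(1, 2)))), 51))) = Mul(-72, Add(-45, Add(Mul(3, I, Pow(2, Rational(1, 2))), 51))) = Mul(-72, Add(-45, Add(51, Mul(3, I, Pow(2, Rational(1, 2)))))) = Mul(-72, Add(6, Mul(3, I, Pow(2, Rational(1, 2))))) = Add(-432, Mul(-216, I, Pow(2, Rational(1, 2))))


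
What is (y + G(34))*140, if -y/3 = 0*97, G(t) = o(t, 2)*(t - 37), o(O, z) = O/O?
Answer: -420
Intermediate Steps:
o(O, z) = 1
G(t) = -37 + t (G(t) = 1*(t - 37) = 1*(-37 + t) = -37 + t)
y = 0 (y = -0*97 = -3*0 = 0)
(y + G(34))*140 = (0 + (-37 + 34))*140 = (0 - 3)*140 = -3*140 = -420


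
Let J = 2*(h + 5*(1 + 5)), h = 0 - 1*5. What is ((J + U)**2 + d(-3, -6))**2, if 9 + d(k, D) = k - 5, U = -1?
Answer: 5683456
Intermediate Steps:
d(k, D) = -14 + k (d(k, D) = -9 + (k - 5) = -9 + (-5 + k) = -14 + k)
h = -5 (h = 0 - 5 = -5)
J = 50 (J = 2*(-5 + 5*(1 + 5)) = 2*(-5 + 5*6) = 2*(-5 + 30) = 2*25 = 50)
((J + U)**2 + d(-3, -6))**2 = ((50 - 1)**2 + (-14 - 3))**2 = (49**2 - 17)**2 = (2401 - 17)**2 = 2384**2 = 5683456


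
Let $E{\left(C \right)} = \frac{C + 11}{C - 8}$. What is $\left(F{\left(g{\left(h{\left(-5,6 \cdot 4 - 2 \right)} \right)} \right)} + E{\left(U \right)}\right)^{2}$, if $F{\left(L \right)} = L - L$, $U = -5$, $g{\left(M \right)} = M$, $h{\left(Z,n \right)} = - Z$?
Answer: $\frac{36}{169} \approx 0.21302$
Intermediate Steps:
$E{\left(C \right)} = \frac{11 + C}{-8 + C}$
$F{\left(L \right)} = 0$
$\left(F{\left(g{\left(h{\left(-5,6 \cdot 4 - 2 \right)} \right)} \right)} + E{\left(U \right)}\right)^{2} = \left(0 + \frac{11 - 5}{-8 - 5}\right)^{2} = \left(0 + \frac{1}{-13} \cdot 6\right)^{2} = \left(0 - \frac{6}{13}\right)^{2} = \left(- \frac{6}{13}\right)^{2} = \frac{36}{169}$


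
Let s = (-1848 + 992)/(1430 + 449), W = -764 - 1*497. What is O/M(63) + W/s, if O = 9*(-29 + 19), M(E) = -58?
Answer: 68751671/24824 ≈ 2769.6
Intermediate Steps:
W = -1261 (W = -764 - 497 = -1261)
O = -90 (O = 9*(-10) = -90)
s = -856/1879 ≈ -0.45556
O/M(63) + W/s = -90/(-58) - 1261/(-856/1879) = -90*(-1/58) - 1261*(-1879/856) = 45/29 + 2369419/856 = 68751671/24824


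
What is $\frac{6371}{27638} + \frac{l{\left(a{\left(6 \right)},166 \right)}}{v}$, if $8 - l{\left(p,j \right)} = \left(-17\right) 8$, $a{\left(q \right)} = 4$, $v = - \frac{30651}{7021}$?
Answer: $- \frac{544066741}{16610438} \approx -32.755$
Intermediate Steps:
$v = - \frac{1803}{413}$ ($v = \left(-30651\right) \frac{1}{7021} = - \frac{1803}{413} \approx -4.3656$)
$l{\left(p,j \right)} = 144$ ($l{\left(p,j \right)} = 8 - \left(-17\right) 8 = 8 - -136 = 8 + 136 = 144$)
$\frac{6371}{27638} + \frac{l{\left(a{\left(6 \right)},166 \right)}}{v} = \frac{6371}{27638} + \frac{144}{- \frac{1803}{413}} = 6371 \cdot \frac{1}{27638} + 144 \left(- \frac{413}{1803}\right) = \frac{6371}{27638} - \frac{19824}{601} = - \frac{544066741}{16610438}$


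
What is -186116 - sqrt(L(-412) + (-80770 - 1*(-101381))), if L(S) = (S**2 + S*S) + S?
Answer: -186116 - sqrt(359687) ≈ -1.8672e+5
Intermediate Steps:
L(S) = S + 2*S**2 (L(S) = (S**2 + S**2) + S = 2*S**2 + S = S + 2*S**2)
-186116 - sqrt(L(-412) + (-80770 - 1*(-101381))) = -186116 - sqrt(-412*(1 + 2*(-412)) + (-80770 - 1*(-101381))) = -186116 - sqrt(-412*(1 - 824) + (-80770 + 101381)) = -186116 - sqrt(-412*(-823) + 20611) = -186116 - sqrt(339076 + 20611) = -186116 - sqrt(359687)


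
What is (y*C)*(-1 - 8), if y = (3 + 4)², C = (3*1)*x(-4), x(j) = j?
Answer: 5292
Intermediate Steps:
C = -12 (C = (3*1)*(-4) = 3*(-4) = -12)
y = 49 (y = 7² = 49)
(y*C)*(-1 - 8) = (49*(-12))*(-1 - 8) = -588*(-9) = 5292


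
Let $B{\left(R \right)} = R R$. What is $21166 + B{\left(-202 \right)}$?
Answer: $61970$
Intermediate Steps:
$B{\left(R \right)} = R^{2}$
$21166 + B{\left(-202 \right)} = 21166 + \left(-202\right)^{2} = 21166 + 40804 = 61970$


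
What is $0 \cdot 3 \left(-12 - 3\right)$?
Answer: $0$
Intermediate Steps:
$0 \cdot 3 \left(-12 - 3\right) = 0 \left(-15\right) = 0$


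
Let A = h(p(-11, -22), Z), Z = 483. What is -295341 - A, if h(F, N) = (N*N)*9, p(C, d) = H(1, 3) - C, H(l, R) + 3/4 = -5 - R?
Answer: -2394942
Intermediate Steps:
H(l, R) = -23/4 - R (H(l, R) = -¾ + (-5 - R) = -23/4 - R)
p(C, d) = -35/4 - C (p(C, d) = (-23/4 - 1*3) - C = (-23/4 - 3) - C = -35/4 - C)
h(F, N) = 9*N² (h(F, N) = N²*9 = 9*N²)
A = 2099601 (A = 9*483² = 9*233289 = 2099601)
-295341 - A = -295341 - 1*2099601 = -295341 - 2099601 = -2394942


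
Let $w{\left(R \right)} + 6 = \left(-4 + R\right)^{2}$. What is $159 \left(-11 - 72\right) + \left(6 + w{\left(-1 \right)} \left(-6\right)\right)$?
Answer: $-13305$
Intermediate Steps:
$w{\left(R \right)} = -6 + \left(-4 + R\right)^{2}$
$159 \left(-11 - 72\right) + \left(6 + w{\left(-1 \right)} \left(-6\right)\right) = 159 \left(-11 - 72\right) + \left(6 + \left(-6 + \left(-4 - 1\right)^{2}\right) \left(-6\right)\right) = 159 \left(-83\right) + \left(6 + \left(-6 + \left(-5\right)^{2}\right) \left(-6\right)\right) = -13197 + \left(6 + \left(-6 + 25\right) \left(-6\right)\right) = -13197 + \left(6 + 19 \left(-6\right)\right) = -13197 + \left(6 - 114\right) = -13197 - 108 = -13305$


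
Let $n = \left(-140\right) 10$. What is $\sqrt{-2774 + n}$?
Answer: $i \sqrt{4174} \approx 64.606 i$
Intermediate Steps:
$n = -1400$
$\sqrt{-2774 + n} = \sqrt{-2774 - 1400} = \sqrt{-4174} = i \sqrt{4174}$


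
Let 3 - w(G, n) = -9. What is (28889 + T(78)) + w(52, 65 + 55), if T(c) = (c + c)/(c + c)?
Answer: 28902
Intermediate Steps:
w(G, n) = 12 (w(G, n) = 3 - 1*(-9) = 3 + 9 = 12)
T(c) = 1 (T(c) = (2*c)/((2*c)) = (2*c)*(1/(2*c)) = 1)
(28889 + T(78)) + w(52, 65 + 55) = (28889 + 1) + 12 = 28890 + 12 = 28902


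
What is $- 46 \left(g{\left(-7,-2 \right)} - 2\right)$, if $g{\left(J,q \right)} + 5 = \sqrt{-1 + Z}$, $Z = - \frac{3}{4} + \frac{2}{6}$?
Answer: $322 - \frac{23 i \sqrt{51}}{3} \approx 322.0 - 54.751 i$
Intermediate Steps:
$Z = - \frac{5}{12}$ ($Z = \left(-3\right) \frac{1}{4} + 2 \cdot \frac{1}{6} = - \frac{3}{4} + \frac{1}{3} = - \frac{5}{12} \approx -0.41667$)
$g{\left(J,q \right)} = -5 + \frac{i \sqrt{51}}{6}$ ($g{\left(J,q \right)} = -5 + \sqrt{-1 - \frac{5}{12}} = -5 + \sqrt{- \frac{17}{12}} = -5 + \frac{i \sqrt{51}}{6}$)
$- 46 \left(g{\left(-7,-2 \right)} - 2\right) = - 46 \left(\left(-5 + \frac{i \sqrt{51}}{6}\right) - 2\right) = - 46 \left(-7 + \frac{i \sqrt{51}}{6}\right) = 322 - \frac{23 i \sqrt{51}}{3}$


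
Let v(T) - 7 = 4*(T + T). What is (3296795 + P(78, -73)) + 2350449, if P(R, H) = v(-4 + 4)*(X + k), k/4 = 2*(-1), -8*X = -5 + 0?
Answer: 45177539/8 ≈ 5.6472e+6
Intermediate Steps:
v(T) = 7 + 8*T (v(T) = 7 + 4*(T + T) = 7 + 4*(2*T) = 7 + 8*T)
X = 5/8 (X = -(-5 + 0)/8 = -1/8*(-5) = 5/8 ≈ 0.62500)
k = -8 (k = 4*(2*(-1)) = 4*(-2) = -8)
P(R, H) = -413/8 (P(R, H) = (7 + 8*(-4 + 4))*(5/8 - 8) = (7 + 8*0)*(-59/8) = (7 + 0)*(-59/8) = 7*(-59/8) = -413/8)
(3296795 + P(78, -73)) + 2350449 = (3296795 - 413/8) + 2350449 = 26373947/8 + 2350449 = 45177539/8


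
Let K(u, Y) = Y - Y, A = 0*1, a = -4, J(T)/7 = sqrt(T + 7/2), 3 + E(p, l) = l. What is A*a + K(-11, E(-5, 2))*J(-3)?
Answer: 0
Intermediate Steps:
E(p, l) = -3 + l
J(T) = 7*sqrt(7/2 + T) (J(T) = 7*sqrt(T + 7/2) = 7*sqrt(7/2 + T))
A = 0
K(u, Y) = 0
A*a + K(-11, E(-5, 2))*J(-3) = 0*(-4) + 0*(7*sqrt(14 + 4*(-3))/2) = 0 + 0*(7*sqrt(14 - 12)/2) = 0 + 0*(7*sqrt(2)/2) = 0 + 0 = 0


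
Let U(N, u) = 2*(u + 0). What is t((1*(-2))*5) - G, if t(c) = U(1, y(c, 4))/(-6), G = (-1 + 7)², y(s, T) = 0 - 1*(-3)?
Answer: -37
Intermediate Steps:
y(s, T) = 3 (y(s, T) = 0 + 3 = 3)
G = 36 (G = 6² = 36)
U(N, u) = 2*u
t(c) = -1 (t(c) = (2*3)/(-6) = 6*(-⅙) = -1)
t((1*(-2))*5) - G = -1 - 1*36 = -1 - 36 = -37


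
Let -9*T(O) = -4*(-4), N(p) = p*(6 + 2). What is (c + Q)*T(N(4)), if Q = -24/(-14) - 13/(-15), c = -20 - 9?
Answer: 44384/945 ≈ 46.967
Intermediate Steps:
c = -29
N(p) = 8*p (N(p) = p*8 = 8*p)
Q = 271/105 (Q = -24*(-1/14) - 13*(-1/15) = 12/7 + 13/15 = 271/105 ≈ 2.5810)
T(O) = -16/9 (T(O) = -(-4)*(-4)/9 = -⅑*16 = -16/9)
(c + Q)*T(N(4)) = (-29 + 271/105)*(-16/9) = -2774/105*(-16/9) = 44384/945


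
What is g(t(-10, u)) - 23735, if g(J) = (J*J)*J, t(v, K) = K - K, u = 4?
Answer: -23735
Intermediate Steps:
t(v, K) = 0
g(J) = J³ (g(J) = J²*J = J³)
g(t(-10, u)) - 23735 = 0³ - 23735 = 0 - 23735 = -23735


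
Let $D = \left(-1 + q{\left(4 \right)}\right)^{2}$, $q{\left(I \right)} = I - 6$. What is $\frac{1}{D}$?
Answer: $\frac{1}{9} \approx 0.11111$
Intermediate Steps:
$q{\left(I \right)} = -6 + I$ ($q{\left(I \right)} = I - 6 = -6 + I$)
$D = 9$ ($D = \left(-1 + \left(-6 + 4\right)\right)^{2} = \left(-1 - 2\right)^{2} = \left(-3\right)^{2} = 9$)
$\frac{1}{D} = \frac{1}{9}$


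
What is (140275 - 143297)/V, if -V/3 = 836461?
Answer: 3022/2509383 ≈ 0.0012043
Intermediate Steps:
V = -2509383 (V = -3*836461 = -2509383)
(140275 - 143297)/V = (140275 - 143297)/(-2509383) = -3022*(-1/2509383) = 3022/2509383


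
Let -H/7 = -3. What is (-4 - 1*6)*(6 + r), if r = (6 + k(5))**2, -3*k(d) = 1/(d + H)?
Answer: -1272965/3042 ≈ -418.46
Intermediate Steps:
H = 21 (H = -7*(-3) = 21)
k(d) = -1/(3*(21 + d)) (k(d) = -1/(3*(d + 21)) = -1/(3*(21 + d)))
r = 218089/6084 (r = (6 - 1/(63 + 3*5))**2 = (6 - 1/(63 + 15))**2 = (6 - 1/78)**2 = (467/78)**2 = 218089/6084 ≈ 35.846)
(-4 - 1*6)*(6 + r) = (-4 - 1*6)*(6 + 218089/6084) = (-4 - 6)*(254593/6084) = -10*254593/6084 = -1272965/3042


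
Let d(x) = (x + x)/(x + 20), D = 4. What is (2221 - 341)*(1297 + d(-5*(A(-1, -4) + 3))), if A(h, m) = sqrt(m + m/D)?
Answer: 1880*(1291*I + 1299*sqrt(5))/(I + sqrt(5)) ≈ 2.4396e+6 - 5605.1*I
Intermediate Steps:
A(h, m) = sqrt(5)*sqrt(m)/2 (A(h, m) = sqrt(m + m/4) = sqrt(5*m/4) = sqrt(5)*sqrt(m)/2)
d(x) = 2*x/(20 + x) (d(x) = (2*x)/(20 + x) = 2*x/(20 + x))
(2221 - 341)*(1297 + d(-5*(A(-1, -4) + 3))) = (2221 - 341)*(1297 + 2*(-5*(sqrt(5)*sqrt(-4)/2 + 3))/(20 - 5*(sqrt(5)*sqrt(-4)/2 + 3))) = 1880*(1297 + 2*(-5*(sqrt(5)*(2*I)/2 + 3))/(20 - 5*(sqrt(5)*(2*I)/2 + 3))) = 1880*(1297 + 2*(-5*(I*sqrt(5) + 3))/(20 - 5*(I*sqrt(5) + 3))) = 1880*(1297 + 2*(-5*(3 + I*sqrt(5)))/(20 - 5*(3 + I*sqrt(5)))) = 1880*(1297 + 2*(-15 - 5*I*sqrt(5))/(20 + (-15 - 5*I*sqrt(5)))) = 1880*(1297 + 2*(-15 - 5*I*sqrt(5))/(5 - 5*I*sqrt(5))) = 2438360 + 3760*(-15 - 5*I*sqrt(5))/(5 - 5*I*sqrt(5))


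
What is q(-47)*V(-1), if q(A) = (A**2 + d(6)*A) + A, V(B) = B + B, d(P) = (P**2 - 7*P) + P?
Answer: -4324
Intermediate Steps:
d(P) = P**2 - 6*P
V(B) = 2*B
q(A) = A + A**2 (q(A) = (A**2 + (6*(-6 + 6))*A) + A = (A**2 + (6*0)*A) + A = (A**2 + 0*A) + A = (A**2 + 0) + A = A**2 + A = A + A**2)
q(-47)*V(-1) = (-47*(1 - 47))*(2*(-1)) = -47*(-46)*(-2) = 2162*(-2) = -4324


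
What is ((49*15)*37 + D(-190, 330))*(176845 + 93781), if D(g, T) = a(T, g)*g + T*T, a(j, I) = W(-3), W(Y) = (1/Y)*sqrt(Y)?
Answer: 36830845470 + 51418940*I*sqrt(3)/3 ≈ 3.6831e+10 + 2.9687e+7*I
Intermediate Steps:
W(Y) = 1/sqrt(Y) (W(Y) = sqrt(Y)/Y = 1/sqrt(Y))
a(j, I) = -I*sqrt(3)/3 (a(j, I) = 1/sqrt(-3) = -I*sqrt(3)/3)
D(g, T) = T**2 - I*g*sqrt(3)/3 (D(g, T) = (-I*sqrt(3)/3)*g + T*T = -I*g*sqrt(3)/3 + T**2 = T**2 - I*g*sqrt(3)/3)
((49*15)*37 + D(-190, 330))*(176845 + 93781) = ((49*15)*37 + (330**2 - 1/3*I*(-190)*sqrt(3)))*(176845 + 93781) = (735*37 + (108900 + 190*I*sqrt(3)/3))*270626 = (27195 + (108900 + 190*I*sqrt(3)/3))*270626 = (136095 + 190*I*sqrt(3)/3)*270626 = 36830845470 + 51418940*I*sqrt(3)/3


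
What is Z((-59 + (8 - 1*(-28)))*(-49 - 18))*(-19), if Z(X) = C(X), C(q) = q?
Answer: -29279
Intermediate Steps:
Z(X) = X
Z((-59 + (8 - 1*(-28)))*(-49 - 18))*(-19) = ((-59 + (8 - 1*(-28)))*(-49 - 18))*(-19) = ((-59 + (8 + 28))*(-67))*(-19) = ((-59 + 36)*(-67))*(-19) = -23*(-67)*(-19) = 1541*(-19) = -29279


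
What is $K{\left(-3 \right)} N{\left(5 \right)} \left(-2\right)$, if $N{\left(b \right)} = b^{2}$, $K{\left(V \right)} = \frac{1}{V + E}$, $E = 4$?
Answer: $-50$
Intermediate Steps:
$K{\left(V \right)} = \frac{1}{4 + V}$ ($K{\left(V \right)} = \frac{1}{V + 4} = \frac{1}{4 + V}$)
$K{\left(-3 \right)} N{\left(5 \right)} \left(-2\right) = \frac{5^{2}}{4 - 3} \left(-2\right) = 1^{-1} \cdot 25 \left(-2\right) = 1 \cdot 25 \left(-2\right) = 25 \left(-2\right) = -50$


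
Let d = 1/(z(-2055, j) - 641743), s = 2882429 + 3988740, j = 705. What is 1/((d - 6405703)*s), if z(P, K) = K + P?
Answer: -643093/28305524808906315220 ≈ -2.2720e-14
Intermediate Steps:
s = 6871169
d = -1/643093 (d = 1/((705 - 2055) - 641743) = 1/(-1350 - 641743) = 1/(-643093) = -1/643093 ≈ -1.5550e-6)
1/((d - 6405703)*s) = 1/(-1/643093 - 6405703*6871169) = (1/6871169)/(-4119462759380/643093) = -643093/4119462759380*1/6871169 = -643093/28305524808906315220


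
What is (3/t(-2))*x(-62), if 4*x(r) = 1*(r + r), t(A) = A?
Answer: 93/2 ≈ 46.500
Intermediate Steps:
x(r) = r/2 (x(r) = (1*(r + r))/4 = (1*(2*r))/4 = (2*r)/4 = r/2)
(3/t(-2))*x(-62) = (3/(-2))*((1/2)*(-62)) = (3*(-1/2))*(-31) = -3/2*(-31) = 93/2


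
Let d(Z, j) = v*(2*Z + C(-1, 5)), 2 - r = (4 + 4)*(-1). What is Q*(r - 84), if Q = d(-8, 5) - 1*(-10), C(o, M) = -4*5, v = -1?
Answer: -3404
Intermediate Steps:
C(o, M) = -20
r = 10 (r = 2 - (4 + 4)*(-1) = 2 - 8*(-1) = 2 - 1*(-8) = 2 + 8 = 10)
d(Z, j) = 20 - 2*Z (d(Z, j) = -(2*Z - 20) = -(-20 + 2*Z) = 20 - 2*Z)
Q = 46 (Q = (20 - 2*(-8)) - 1*(-10) = (20 + 16) + 10 = 36 + 10 = 46)
Q*(r - 84) = 46*(10 - 84) = 46*(-74) = -3404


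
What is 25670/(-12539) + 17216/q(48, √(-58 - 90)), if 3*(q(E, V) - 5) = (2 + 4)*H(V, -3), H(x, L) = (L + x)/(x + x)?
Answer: 2*(-7981543948*I - 38505*√37)/(37617*(√37 - 148*I)) ≈ 2862.4 - 117.73*I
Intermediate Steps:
H(x, L) = (L + x)/(2*x) (H(x, L) = (L + x)/((2*x)) = (L + x)*(1/(2*x)) = (L + x)/(2*x))
q(E, V) = 5 + (-3 + V)/V (q(E, V) = 5 + ((2 + 4)*((-3 + V)/(2*V)))/3 = 5 + (6*((-3 + V)/(2*V)))/3 = 5 + (3*(-3 + V)/V)/3 = 5 + (-3 + V)/V)
25670/(-12539) + 17216/q(48, √(-58 - 90)) = 25670/(-12539) + 17216/(6 - 3/√(-58 - 90)) = 25670*(-1/12539) + 17216/(6 - 3*(-I*√37/74)) = -25670/12539 + 17216/(6 - 3*(-I*√37/74)) = -25670/12539 + 17216/(6 - (-3)*I*√37/74) = -25670/12539 + 17216/(6 + 3*I*√37/74)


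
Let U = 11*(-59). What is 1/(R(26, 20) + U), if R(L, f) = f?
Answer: -1/629 ≈ -0.0015898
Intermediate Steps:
U = -649
1/(R(26, 20) + U) = 1/(20 - 649) = 1/(-629) = -1/629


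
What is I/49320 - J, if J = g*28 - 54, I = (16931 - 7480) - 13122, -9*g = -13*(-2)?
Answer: 6649049/49320 ≈ 134.81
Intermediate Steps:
g = -26/9 (g = -(-13)*(-2)/9 = -⅑*26 = -26/9 ≈ -2.8889)
I = -3671 (I = 9451 - 13122 = -3671)
J = -1214/9 (J = -26/9*28 - 54 = -728/9 - 54 = -1214/9 ≈ -134.89)
I/49320 - J = -3671/49320 - 1*(-1214/9) = -3671*1/49320 + 1214/9 = -3671/49320 + 1214/9 = 6649049/49320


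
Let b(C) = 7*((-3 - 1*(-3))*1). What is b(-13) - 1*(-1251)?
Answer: 1251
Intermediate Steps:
b(C) = 0 (b(C) = 7*((-3 + 3)*1) = 7*(0*1) = 7*0 = 0)
b(-13) - 1*(-1251) = 0 - 1*(-1251) = 0 + 1251 = 1251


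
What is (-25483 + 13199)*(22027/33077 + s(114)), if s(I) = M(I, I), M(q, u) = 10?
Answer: -4333758348/33077 ≈ -1.3102e+5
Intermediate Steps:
s(I) = 10
(-25483 + 13199)*(22027/33077 + s(114)) = (-25483 + 13199)*(22027/33077 + 10) = -12284*(22027*(1/33077) + 10) = -12284*(22027/33077 + 10) = -12284*352797/33077 = -4333758348/33077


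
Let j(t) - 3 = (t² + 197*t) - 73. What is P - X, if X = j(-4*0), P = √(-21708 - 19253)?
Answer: 70 + I*√40961 ≈ 70.0 + 202.39*I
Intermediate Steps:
P = I*√40961 (P = √(-40961) = I*√40961 ≈ 202.39*I)
j(t) = -70 + t² + 197*t (j(t) = 3 + ((t² + 197*t) - 73) = 3 + (-73 + t² + 197*t) = -70 + t² + 197*t)
X = -70 (X = -70 + (-4*0)² + 197*(-4*0) = -70 + 0² + 197*0 = -70 + 0 + 0 = -70)
P - X = I*√40961 - 1*(-70) = I*√40961 + 70 = 70 + I*√40961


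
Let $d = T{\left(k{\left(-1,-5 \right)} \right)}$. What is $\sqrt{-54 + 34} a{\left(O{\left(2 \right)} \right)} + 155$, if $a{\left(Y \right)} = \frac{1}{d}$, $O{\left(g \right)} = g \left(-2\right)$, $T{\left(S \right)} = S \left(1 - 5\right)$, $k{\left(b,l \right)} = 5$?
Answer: $155 - \frac{i \sqrt{5}}{10} \approx 155.0 - 0.22361 i$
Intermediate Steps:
$T{\left(S \right)} = - 4 S$ ($T{\left(S \right)} = S \left(-4\right) = - 4 S$)
$d = -20$ ($d = \left(-4\right) 5 = -20$)
$O{\left(g \right)} = - 2 g$
$a{\left(Y \right)} = - \frac{1}{20}$ ($a{\left(Y \right)} = \frac{1}{-20} = - \frac{1}{20}$)
$\sqrt{-54 + 34} a{\left(O{\left(2 \right)} \right)} + 155 = \sqrt{-54 + 34} \left(- \frac{1}{20}\right) + 155 = \sqrt{-20} \left(- \frac{1}{20}\right) + 155 = 2 i \sqrt{5} \left(- \frac{1}{20}\right) + 155 = - \frac{i \sqrt{5}}{10} + 155 = 155 - \frac{i \sqrt{5}}{10}$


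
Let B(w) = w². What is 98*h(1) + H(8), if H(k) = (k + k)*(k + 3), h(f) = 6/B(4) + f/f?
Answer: 1243/4 ≈ 310.75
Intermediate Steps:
h(f) = 11/8 (h(f) = 6/(4²) + f/f = 6/16 + 1 = 6*(1/16) + 1 = 3/8 + 1 = 11/8)
H(k) = 2*k*(3 + k) (H(k) = (2*k)*(3 + k) = 2*k*(3 + k))
98*h(1) + H(8) = 98*(11/8) + 2*8*(3 + 8) = 539/4 + 2*8*11 = 539/4 + 176 = 1243/4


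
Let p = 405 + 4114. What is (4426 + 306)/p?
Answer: 4732/4519 ≈ 1.0471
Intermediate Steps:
p = 4519
(4426 + 306)/p = (4426 + 306)/4519 = 4732*(1/4519) = 4732/4519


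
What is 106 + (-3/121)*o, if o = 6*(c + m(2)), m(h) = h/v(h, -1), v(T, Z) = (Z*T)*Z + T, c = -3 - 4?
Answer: 12943/121 ≈ 106.97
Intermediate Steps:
c = -7
v(T, Z) = T + T*Z² (v(T, Z) = (T*Z)*Z + T = T*Z² + T = T + T*Z²)
m(h) = ½ (m(h) = h/((h*(1 + (-1)²))) = h/((h*(1 + 1))) = h/((h*2)) = h/((2*h)) = h*(1/(2*h)) = ½)
o = -39 (o = 6*(-7 + ½) = 6*(-13/2) = -39)
106 + (-3/121)*o = 106 - 3/121*(-39) = 106 + 117/121 = 12943/121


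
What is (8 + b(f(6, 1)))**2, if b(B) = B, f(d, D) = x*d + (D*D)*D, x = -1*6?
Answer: 729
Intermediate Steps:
x = -6
f(d, D) = D**3 - 6*d (f(d, D) = -6*d + (D*D)*D = -6*d + D**2*D = -6*d + D**3 = D**3 - 6*d)
(8 + b(f(6, 1)))**2 = (8 + (1**3 - 6*6))**2 = (8 + (1 - 36))**2 = (8 - 35)**2 = (-27)**2 = 729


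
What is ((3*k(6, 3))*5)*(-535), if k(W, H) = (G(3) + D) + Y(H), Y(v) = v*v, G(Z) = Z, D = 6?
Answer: -144450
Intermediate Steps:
Y(v) = v²
k(W, H) = 9 + H² (k(W, H) = (3 + 6) + H² = 9 + H²)
((3*k(6, 3))*5)*(-535) = ((3*(9 + 3²))*5)*(-535) = ((3*(9 + 9))*5)*(-535) = ((3*18)*5)*(-535) = (54*5)*(-535) = 270*(-535) = -144450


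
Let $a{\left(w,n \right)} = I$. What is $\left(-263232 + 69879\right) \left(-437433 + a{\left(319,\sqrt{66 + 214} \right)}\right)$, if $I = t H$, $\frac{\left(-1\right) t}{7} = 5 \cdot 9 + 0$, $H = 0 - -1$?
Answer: $84639889044$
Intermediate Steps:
$H = 1$ ($H = 0 + 1 = 1$)
$t = -315$ ($t = - 7 \left(5 \cdot 9 + 0\right) = - 7 \left(45 + 0\right) = \left(-7\right) 45 = -315$)
$I = -315$ ($I = \left(-315\right) 1 = -315$)
$a{\left(w,n \right)} = -315$
$\left(-263232 + 69879\right) \left(-437433 + a{\left(319,\sqrt{66 + 214} \right)}\right) = \left(-263232 + 69879\right) \left(-437433 - 315\right) = \left(-193353\right) \left(-437748\right) = 84639889044$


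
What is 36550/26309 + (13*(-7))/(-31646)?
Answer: 1159055419/832574614 ≈ 1.3921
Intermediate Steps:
36550/26309 + (13*(-7))/(-31646) = 36550*(1/26309) - 91*(-1/31646) = 36550/26309 + 91/31646 = 1159055419/832574614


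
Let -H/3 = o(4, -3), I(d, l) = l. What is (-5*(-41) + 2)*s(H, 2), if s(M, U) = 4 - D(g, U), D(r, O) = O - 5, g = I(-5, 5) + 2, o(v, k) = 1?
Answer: 1449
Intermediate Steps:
H = -3 (H = -3*1 = -3)
g = 7 (g = 5 + 2 = 7)
D(r, O) = -5 + O
s(M, U) = 9 - U (s(M, U) = 4 - (-5 + U) = 4 + (5 - U) = 9 - U)
(-5*(-41) + 2)*s(H, 2) = (-5*(-41) + 2)*(9 - 1*2) = (205 + 2)*(9 - 2) = 207*7 = 1449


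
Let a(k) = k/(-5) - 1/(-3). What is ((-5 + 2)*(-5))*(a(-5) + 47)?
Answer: 725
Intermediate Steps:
a(k) = ⅓ - k/5 (a(k) = k*(-⅕) - 1*(-⅓) = -k/5 + ⅓ = ⅓ - k/5)
((-5 + 2)*(-5))*(a(-5) + 47) = ((-5 + 2)*(-5))*((⅓ - ⅕*(-5)) + 47) = (-3*(-5))*((⅓ + 1) + 47) = 15*(4/3 + 47) = 15*(145/3) = 725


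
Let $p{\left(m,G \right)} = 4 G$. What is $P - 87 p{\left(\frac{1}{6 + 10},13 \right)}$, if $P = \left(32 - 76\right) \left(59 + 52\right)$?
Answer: $-9408$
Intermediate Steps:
$P = -4884$ ($P = \left(-44\right) 111 = -4884$)
$P - 87 p{\left(\frac{1}{6 + 10},13 \right)} = -4884 - 87 \cdot 4 \cdot 13 = -4884 - 4524 = -9408$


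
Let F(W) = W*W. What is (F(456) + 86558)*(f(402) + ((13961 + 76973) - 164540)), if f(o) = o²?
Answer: 25914883012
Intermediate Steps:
F(W) = W²
(F(456) + 86558)*(f(402) + ((13961 + 76973) - 164540)) = (456² + 86558)*(402² + ((13961 + 76973) - 164540)) = (207936 + 86558)*(161604 + (90934 - 164540)) = 294494*(161604 - 73606) = 294494*87998 = 25914883012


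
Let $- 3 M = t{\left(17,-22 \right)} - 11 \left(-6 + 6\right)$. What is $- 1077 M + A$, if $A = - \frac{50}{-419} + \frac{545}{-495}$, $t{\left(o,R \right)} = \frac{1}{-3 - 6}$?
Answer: $- \frac{1695352}{41481} \approx -40.871$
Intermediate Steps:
$t{\left(o,R \right)} = - \frac{1}{9}$ ($t{\left(o,R \right)} = \frac{1}{-9} = - \frac{1}{9}$)
$A = - \frac{40721}{41481}$ ($A = \left(-50\right) \left(- \frac{1}{419}\right) + 545 \left(- \frac{1}{495}\right) = \frac{50}{419} - \frac{109}{99} = - \frac{40721}{41481} \approx -0.98168$)
$M = \frac{1}{27}$ ($M = - \frac{- \frac{1}{9} - 11 \left(-6 + 6\right)}{3} = - \frac{- \frac{1}{9} - 11 \cdot 0}{3} = - \frac{- \frac{1}{9} - 0}{3} = - \frac{- \frac{1}{9} + 0}{3} = \left(- \frac{1}{3}\right) \left(- \frac{1}{9}\right) = \frac{1}{27} \approx 0.037037$)
$- 1077 M + A = \left(-1077\right) \frac{1}{27} - \frac{40721}{41481} = - \frac{359}{9} - \frac{40721}{41481} = - \frac{1695352}{41481}$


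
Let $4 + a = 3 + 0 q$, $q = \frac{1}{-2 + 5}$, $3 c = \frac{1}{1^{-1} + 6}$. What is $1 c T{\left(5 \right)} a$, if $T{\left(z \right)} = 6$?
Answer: $- \frac{2}{7} \approx -0.28571$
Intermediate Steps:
$c = \frac{1}{21}$ ($c = \frac{1}{3 \left(1^{-1} + 6\right)} = \frac{1}{3 \left(1 + 6\right)} = \frac{1}{3 \cdot 7} = \frac{1}{3} \cdot \frac{1}{7} = \frac{1}{21} \approx 0.047619$)
$q = \frac{1}{3} \approx 0.33333$
$a = -1$ ($a = -4 + \left(3 + 0 \cdot \frac{1}{3}\right) = -4 + \left(3 + 0\right) = -4 + 3 = -1$)
$1 c T{\left(5 \right)} a = 1 \cdot \frac{1}{21} \cdot 6 \left(-1\right) = \frac{1}{21} \cdot 6 \left(-1\right) = \frac{2}{7} \left(-1\right) = - \frac{2}{7}$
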